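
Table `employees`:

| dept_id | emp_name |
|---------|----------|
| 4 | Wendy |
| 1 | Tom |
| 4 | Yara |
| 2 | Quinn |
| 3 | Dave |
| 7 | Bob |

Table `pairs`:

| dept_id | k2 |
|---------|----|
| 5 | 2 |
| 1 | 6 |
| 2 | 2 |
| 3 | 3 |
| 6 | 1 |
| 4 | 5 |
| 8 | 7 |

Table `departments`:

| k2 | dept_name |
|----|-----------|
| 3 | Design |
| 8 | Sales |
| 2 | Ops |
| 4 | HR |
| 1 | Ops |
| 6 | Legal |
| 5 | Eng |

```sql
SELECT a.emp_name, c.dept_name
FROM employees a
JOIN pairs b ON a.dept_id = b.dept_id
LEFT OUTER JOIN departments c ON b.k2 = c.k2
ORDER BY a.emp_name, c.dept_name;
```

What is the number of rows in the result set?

5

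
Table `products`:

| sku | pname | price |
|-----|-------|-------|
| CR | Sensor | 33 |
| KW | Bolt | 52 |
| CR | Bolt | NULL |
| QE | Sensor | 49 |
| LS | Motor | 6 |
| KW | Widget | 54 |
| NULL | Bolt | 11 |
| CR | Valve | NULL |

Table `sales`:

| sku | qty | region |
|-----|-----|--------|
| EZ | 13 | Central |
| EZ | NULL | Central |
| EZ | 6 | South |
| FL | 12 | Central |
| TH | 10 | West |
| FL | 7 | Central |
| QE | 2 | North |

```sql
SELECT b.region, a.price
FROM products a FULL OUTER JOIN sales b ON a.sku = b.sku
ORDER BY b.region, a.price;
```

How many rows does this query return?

FULL OUTER JOIN keeps every row from both sides; unmatched rows get NULL for the other side's columns.
Matching on a.sku = b.sku. A NULL in a compared column never satisfies the condition.
Matched pairs: 1; unmatched a rows kept: 7; unmatched b rows kept: 6.
Total: 1 matched + 13 padded = 14 rows.

14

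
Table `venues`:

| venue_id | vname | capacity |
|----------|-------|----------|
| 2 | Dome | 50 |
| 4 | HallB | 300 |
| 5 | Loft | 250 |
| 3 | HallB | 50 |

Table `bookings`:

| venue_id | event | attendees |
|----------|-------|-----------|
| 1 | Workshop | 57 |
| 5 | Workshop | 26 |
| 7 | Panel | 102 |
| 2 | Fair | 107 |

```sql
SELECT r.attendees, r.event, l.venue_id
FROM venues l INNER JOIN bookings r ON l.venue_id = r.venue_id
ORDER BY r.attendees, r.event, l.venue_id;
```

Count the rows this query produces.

INNER JOIN keeps only pairs where the ON condition holds.
Matching on l.venue_id = r.venue_id.
- venue_id=2: 1 matching r row(s), so 1 row(s) emitted.
- venue_id=4: no matching r row, dropped.
- venue_id=5: 1 matching r row(s), so 1 row(s) emitted.
- venue_id=3: no matching r row, dropped.
Total: 2 rows.

2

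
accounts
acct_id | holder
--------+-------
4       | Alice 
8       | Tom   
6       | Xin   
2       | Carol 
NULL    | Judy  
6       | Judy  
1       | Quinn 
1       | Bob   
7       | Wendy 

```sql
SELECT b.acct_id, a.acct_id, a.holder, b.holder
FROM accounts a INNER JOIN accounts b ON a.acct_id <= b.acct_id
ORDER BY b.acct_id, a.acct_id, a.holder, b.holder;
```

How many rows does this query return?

INNER JOIN keeps only pairs where the ON condition holds.
Matching on a.acct_id <= b.acct_id. A NULL in a compared column never satisfies the condition.
Matched pairs: 38.
Total: 38 rows.

38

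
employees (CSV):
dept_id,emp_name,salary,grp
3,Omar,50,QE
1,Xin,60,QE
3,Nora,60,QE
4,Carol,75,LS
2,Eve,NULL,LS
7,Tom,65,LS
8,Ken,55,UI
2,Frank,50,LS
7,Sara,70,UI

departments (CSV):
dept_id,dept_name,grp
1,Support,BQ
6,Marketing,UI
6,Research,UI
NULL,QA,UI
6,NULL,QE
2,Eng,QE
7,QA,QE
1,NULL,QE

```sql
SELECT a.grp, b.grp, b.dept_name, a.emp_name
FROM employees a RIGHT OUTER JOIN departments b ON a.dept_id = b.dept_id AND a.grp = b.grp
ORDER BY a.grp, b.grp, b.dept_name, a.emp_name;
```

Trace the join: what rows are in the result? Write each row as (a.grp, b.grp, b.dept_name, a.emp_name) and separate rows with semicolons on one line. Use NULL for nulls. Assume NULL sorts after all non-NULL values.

RIGHT JOIN keeps every row from `departments`; unmatched rows get NULL for `employees`'s columns.
Matching on a.dept_id = b.dept_id AND a.grp = b.grp. A NULL in a compared column never satisfies the condition.
- a[0] dept_id=3, grp=QE → no match.
- a[1] dept_id=1, grp=QE → 1 match(es) in b → 1 row(s).
- a[2] dept_id=3, grp=QE → no match.
- a[3] dept_id=4, grp=LS → no match.
- a[4] dept_id=2, grp=LS → no match.
- a[5] dept_id=7, grp=LS → no match.
- a[6] dept_id=8, grp=UI → no match.
- a[7] dept_id=2, grp=LS → no match.
- a[8] dept_id=7, grp=UI → no match.
- 7 b row(s) had no a match → kept, a columns NULL.
After projecting and ordering:
a.grp | b.grp | b.dept_name | a.emp_name
QE | QE | NULL | Xin
NULL | BQ | Support | NULL
NULL | QE | Eng | NULL
NULL | QE | QA | NULL
NULL | QE | NULL | NULL
NULL | UI | Marketing | NULL
NULL | UI | QA | NULL
NULL | UI | Research | NULL

(QE, QE, NULL, Xin); (NULL, BQ, Support, NULL); (NULL, QE, Eng, NULL); (NULL, QE, QA, NULL); (NULL, QE, NULL, NULL); (NULL, UI, Marketing, NULL); (NULL, UI, QA, NULL); (NULL, UI, Research, NULL)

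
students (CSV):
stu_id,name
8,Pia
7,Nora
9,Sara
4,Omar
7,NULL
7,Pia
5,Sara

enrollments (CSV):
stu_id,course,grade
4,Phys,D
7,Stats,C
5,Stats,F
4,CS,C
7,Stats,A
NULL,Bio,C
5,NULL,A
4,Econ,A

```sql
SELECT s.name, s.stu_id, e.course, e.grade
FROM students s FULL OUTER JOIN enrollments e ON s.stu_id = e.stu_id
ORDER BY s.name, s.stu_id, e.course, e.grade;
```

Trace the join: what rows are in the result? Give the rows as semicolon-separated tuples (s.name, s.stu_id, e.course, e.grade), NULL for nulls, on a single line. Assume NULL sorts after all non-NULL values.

FULL OUTER JOIN keeps every row from both sides; unmatched rows get NULL for the other side's columns.
Matching on s.stu_id = e.stu_id. A NULL in a compared column never satisfies the condition.
- s row (stu_id=8): no match → kept, e columns NULL.
- s row (stu_id=7): matches 2 e row(s) → 2 output row(s).
- s row (stu_id=9): no match → kept, e columns NULL.
- s row (stu_id=4): matches 3 e row(s) → 3 output row(s).
- s row (stu_id=7): matches 2 e row(s) → 2 output row(s).
- s row (stu_id=7): matches 2 e row(s) → 2 output row(s).
- s row (stu_id=5): matches 2 e row(s) → 2 output row(s).
- plus 1 unmatched e row(s), each kept with NULL s columns.

(Nora, 7, Stats, A); (Nora, 7, Stats, C); (Omar, 4, CS, C); (Omar, 4, Econ, A); (Omar, 4, Phys, D); (Pia, 7, Stats, A); (Pia, 7, Stats, C); (Pia, 8, NULL, NULL); (Sara, 5, Stats, F); (Sara, 5, NULL, A); (Sara, 9, NULL, NULL); (NULL, 7, Stats, A); (NULL, 7, Stats, C); (NULL, NULL, Bio, C)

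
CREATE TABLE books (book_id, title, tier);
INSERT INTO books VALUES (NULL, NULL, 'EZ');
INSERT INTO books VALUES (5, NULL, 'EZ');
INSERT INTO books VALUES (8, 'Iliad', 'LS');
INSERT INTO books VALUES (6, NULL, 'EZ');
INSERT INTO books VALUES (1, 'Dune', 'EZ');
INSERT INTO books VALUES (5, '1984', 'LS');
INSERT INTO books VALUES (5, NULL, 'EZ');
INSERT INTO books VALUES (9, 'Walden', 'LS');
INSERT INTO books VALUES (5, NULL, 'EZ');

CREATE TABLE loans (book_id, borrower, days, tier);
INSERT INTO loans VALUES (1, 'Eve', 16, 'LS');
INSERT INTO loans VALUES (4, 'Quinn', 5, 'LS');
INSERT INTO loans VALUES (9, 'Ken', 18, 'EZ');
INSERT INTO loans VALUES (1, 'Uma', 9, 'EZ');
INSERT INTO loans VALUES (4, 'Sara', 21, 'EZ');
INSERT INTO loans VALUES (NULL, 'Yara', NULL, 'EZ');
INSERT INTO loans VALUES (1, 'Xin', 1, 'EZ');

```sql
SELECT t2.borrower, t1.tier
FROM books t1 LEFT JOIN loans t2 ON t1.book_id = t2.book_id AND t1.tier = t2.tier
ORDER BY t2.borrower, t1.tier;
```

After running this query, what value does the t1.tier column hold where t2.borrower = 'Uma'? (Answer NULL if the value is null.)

EZ

LEFT JOIN keeps every row from `books`; unmatched rows get NULL for `loans`'s columns.
Matching on t1.book_id = t2.book_id AND t1.tier = t2.tier. A NULL in a compared column never satisfies the condition.
- t1[0] book_id=NULL, tier=EZ → no match; kept with NULLs on the t2 side.
- t1[1] book_id=5, tier=EZ → no match; kept with NULLs on the t2 side.
- t1[2] book_id=8, tier=LS → no match; kept with NULLs on the t2 side.
- t1[3] book_id=6, tier=EZ → no match; kept with NULLs on the t2 side.
- t1[4] book_id=1, tier=EZ → 2 match(es) in t2 → 2 row(s).
- t1[5] book_id=5, tier=LS → no match; kept with NULLs on the t2 side.
- t1[6] book_id=5, tier=EZ → no match; kept with NULLs on the t2 side.
- t1[7] book_id=9, tier=LS → no match; kept with NULLs on the t2 side.
- t1[8] book_id=5, tier=EZ → no match; kept with NULLs on the t2 side.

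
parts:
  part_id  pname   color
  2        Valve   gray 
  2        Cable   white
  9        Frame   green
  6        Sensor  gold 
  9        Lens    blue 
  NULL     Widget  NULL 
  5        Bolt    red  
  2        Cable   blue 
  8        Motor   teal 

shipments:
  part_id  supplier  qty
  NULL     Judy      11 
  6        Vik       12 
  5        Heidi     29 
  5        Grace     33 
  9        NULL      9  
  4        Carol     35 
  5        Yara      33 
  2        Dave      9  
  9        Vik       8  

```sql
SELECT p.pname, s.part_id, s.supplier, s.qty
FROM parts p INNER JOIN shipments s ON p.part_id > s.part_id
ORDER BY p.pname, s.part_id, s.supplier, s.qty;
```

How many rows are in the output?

INNER JOIN keeps only pairs where the ON condition holds.
Matching on p.part_id > s.part_id. A NULL in a compared column never satisfies the condition.
- part_id=2: no matching s row, dropped.
- part_id=2: no matching s row, dropped.
- part_id=9: 6 matching s row(s), so 6 row(s) emitted.
- part_id=6: 5 matching s row(s), so 5 row(s) emitted.
- part_id=9: 6 matching s row(s), so 6 row(s) emitted.
- part_id=NULL: no matching s row, dropped.
- part_id=5: 2 matching s row(s), so 2 row(s) emitted.
- part_id=2: no matching s row, dropped.
- part_id=8: 6 matching s row(s), so 6 row(s) emitted.
Total: 25 rows.

25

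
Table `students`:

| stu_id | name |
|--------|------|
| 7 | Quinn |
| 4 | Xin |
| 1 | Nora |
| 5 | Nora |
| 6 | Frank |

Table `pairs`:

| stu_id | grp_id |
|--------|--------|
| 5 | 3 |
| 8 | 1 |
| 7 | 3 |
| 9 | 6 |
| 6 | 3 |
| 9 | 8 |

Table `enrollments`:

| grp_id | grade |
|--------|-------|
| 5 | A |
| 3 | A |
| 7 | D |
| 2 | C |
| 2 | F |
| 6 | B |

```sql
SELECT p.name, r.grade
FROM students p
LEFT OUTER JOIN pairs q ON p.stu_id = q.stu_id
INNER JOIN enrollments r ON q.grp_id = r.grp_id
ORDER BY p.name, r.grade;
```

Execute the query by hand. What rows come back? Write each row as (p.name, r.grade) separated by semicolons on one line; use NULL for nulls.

Joins associate left-to-right: students LEFT JOIN pairs on stu_id gives 5 intermediate row(s).
Then INNER JOIN `enrollments r` on grp_id: keep only rows whose q.grp_id appears in r.

(Frank, A); (Nora, A); (Quinn, A)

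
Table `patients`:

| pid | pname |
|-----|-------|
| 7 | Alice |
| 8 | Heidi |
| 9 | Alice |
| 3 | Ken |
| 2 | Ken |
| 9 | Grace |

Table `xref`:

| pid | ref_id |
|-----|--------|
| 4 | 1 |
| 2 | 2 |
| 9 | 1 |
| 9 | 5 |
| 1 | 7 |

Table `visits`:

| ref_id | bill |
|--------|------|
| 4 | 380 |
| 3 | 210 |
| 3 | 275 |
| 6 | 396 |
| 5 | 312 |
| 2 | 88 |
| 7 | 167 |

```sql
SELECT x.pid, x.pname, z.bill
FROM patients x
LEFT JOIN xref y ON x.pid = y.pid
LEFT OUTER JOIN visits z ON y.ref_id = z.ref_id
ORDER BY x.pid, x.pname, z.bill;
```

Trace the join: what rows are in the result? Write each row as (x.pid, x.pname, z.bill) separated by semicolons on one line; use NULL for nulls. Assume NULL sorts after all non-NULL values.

(2, Ken, 88); (3, Ken, NULL); (7, Alice, NULL); (8, Heidi, NULL); (9, Alice, 312); (9, Alice, NULL); (9, Grace, 312); (9, Grace, NULL)

Joins associate left-to-right: patients LEFT JOIN xref on pid gives 8 intermediate row(s).
Then LEFT JOIN `visits z` on ref_id: each of those 8 rows is kept; rows whose y.ref_id has no match in z get NULL for z's columns.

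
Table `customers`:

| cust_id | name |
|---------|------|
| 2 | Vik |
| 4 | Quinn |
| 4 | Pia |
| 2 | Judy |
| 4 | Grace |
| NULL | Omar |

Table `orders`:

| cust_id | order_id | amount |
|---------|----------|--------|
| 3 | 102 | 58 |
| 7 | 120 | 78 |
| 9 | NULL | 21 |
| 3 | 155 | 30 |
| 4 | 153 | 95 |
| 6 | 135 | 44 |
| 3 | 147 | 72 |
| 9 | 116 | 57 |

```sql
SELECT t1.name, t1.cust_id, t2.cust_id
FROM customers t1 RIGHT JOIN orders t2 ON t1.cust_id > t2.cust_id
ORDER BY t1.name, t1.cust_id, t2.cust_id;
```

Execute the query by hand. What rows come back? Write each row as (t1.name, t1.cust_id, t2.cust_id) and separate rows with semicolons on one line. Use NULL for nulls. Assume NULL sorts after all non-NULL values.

(Grace, 4, 3); (Grace, 4, 3); (Grace, 4, 3); (Pia, 4, 3); (Pia, 4, 3); (Pia, 4, 3); (Quinn, 4, 3); (Quinn, 4, 3); (Quinn, 4, 3); (NULL, NULL, 4); (NULL, NULL, 6); (NULL, NULL, 7); (NULL, NULL, 9); (NULL, NULL, 9)

RIGHT JOIN keeps every row from `orders`; unmatched rows get NULL for `customers`'s columns.
Matching on t1.cust_id > t2.cust_id. A NULL in a compared column never satisfies the condition.
- t1[0] cust_id=2 → no match.
- t1[1] cust_id=4 → 3 match(es) in t2 → 3 row(s).
- t1[2] cust_id=4 → 3 match(es) in t2 → 3 row(s).
- t1[3] cust_id=2 → no match.
- t1[4] cust_id=4 → 3 match(es) in t2 → 3 row(s).
- t1[5] cust_id=NULL → no match.
- 5 t2 row(s) had no t1 match → kept, t1 columns NULL.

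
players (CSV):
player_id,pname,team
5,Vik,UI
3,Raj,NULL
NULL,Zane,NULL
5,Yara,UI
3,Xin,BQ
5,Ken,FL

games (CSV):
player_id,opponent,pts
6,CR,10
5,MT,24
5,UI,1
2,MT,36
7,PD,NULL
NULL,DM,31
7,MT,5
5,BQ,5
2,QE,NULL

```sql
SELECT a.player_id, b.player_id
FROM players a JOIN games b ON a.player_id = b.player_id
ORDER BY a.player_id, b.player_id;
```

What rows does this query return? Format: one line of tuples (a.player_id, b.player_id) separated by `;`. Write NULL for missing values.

(5, 5); (5, 5); (5, 5); (5, 5); (5, 5); (5, 5); (5, 5); (5, 5); (5, 5)

INNER JOIN keeps only pairs where the ON condition holds.
Matching on a.player_id = b.player_id. A NULL in a compared column never satisfies the condition.
- a[0] player_id=5 → 3 match(es) in b → 3 row(s).
- a[1] player_id=3 → no match; dropped.
- a[2] player_id=NULL → no match; dropped.
- a[3] player_id=5 → 3 match(es) in b → 3 row(s).
- a[4] player_id=3 → no match; dropped.
- a[5] player_id=5 → 3 match(es) in b → 3 row(s).
After projecting and ordering:
a.player_id | b.player_id
5 | 5
5 | 5
5 | 5
5 | 5
5 | 5
5 | 5
5 | 5
5 | 5
5 | 5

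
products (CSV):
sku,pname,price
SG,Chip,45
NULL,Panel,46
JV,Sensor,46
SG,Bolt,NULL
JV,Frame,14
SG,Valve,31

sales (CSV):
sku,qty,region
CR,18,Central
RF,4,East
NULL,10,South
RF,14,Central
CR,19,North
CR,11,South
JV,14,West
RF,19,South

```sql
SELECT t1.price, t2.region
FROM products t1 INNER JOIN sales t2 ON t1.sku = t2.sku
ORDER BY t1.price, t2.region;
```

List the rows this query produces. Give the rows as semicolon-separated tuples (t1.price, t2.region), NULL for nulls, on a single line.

INNER JOIN keeps only pairs where the ON condition holds.
Matching on t1.sku = t2.sku. A NULL in a compared column never satisfies the condition.
- sku=SG: no matching t2 row, dropped.
- sku=NULL: no matching t2 row, dropped.
- sku=JV: 1 matching t2 row(s), so 1 row(s) emitted.
- sku=SG: no matching t2 row, dropped.
- sku=JV: 1 matching t2 row(s), so 1 row(s) emitted.
- sku=SG: no matching t2 row, dropped.
After projecting and ordering:
t1.price | t2.region
14 | West
46 | West

(14, West); (46, West)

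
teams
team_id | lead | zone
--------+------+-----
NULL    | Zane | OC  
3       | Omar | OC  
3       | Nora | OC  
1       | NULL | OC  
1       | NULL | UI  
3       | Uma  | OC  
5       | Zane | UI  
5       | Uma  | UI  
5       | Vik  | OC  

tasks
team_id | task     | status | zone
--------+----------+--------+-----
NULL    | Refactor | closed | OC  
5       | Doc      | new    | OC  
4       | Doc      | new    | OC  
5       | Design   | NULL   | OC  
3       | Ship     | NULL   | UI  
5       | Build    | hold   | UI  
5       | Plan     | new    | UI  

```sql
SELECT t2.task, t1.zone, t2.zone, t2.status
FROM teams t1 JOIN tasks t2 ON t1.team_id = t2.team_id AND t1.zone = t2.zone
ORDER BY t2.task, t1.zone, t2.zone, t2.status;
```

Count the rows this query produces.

INNER JOIN keeps only pairs where the ON condition holds.
Matching on t1.team_id = t2.team_id AND t1.zone = t2.zone. A NULL in a compared column never satisfies the condition.
Matched pairs: 6.
Total: 6 rows.

6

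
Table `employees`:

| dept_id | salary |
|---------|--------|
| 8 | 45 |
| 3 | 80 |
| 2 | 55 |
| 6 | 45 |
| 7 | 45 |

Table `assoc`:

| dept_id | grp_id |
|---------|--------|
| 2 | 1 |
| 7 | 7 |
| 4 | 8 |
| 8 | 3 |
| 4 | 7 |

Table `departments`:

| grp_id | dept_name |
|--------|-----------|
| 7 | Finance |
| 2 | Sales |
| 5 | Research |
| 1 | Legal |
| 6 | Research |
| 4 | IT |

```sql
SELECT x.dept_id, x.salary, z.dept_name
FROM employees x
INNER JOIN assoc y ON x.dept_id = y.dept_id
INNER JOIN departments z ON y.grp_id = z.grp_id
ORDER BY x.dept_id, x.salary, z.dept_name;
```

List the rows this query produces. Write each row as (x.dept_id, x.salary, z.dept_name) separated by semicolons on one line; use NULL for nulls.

(2, 55, Legal); (7, 45, Finance)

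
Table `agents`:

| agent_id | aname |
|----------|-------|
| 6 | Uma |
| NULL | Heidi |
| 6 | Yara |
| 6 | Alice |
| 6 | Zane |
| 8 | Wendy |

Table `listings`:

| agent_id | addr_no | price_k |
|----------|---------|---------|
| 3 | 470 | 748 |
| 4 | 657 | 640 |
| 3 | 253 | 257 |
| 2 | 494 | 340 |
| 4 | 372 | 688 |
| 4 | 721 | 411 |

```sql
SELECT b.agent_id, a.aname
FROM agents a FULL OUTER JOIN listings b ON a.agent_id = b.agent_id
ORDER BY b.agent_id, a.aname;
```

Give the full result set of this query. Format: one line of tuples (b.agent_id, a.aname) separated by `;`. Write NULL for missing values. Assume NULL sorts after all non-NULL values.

(2, NULL); (3, NULL); (3, NULL); (4, NULL); (4, NULL); (4, NULL); (NULL, Alice); (NULL, Heidi); (NULL, Uma); (NULL, Wendy); (NULL, Yara); (NULL, Zane)

FULL OUTER JOIN keeps every row from both sides; unmatched rows get NULL for the other side's columns.
Matching on a.agent_id = b.agent_id. A NULL in a compared column never satisfies the condition.
- a row (agent_id=6): no match → kept, b columns NULL.
- a row (agent_id=NULL): no match → kept, b columns NULL.
- a row (agent_id=6): no match → kept, b columns NULL.
- a row (agent_id=6): no match → kept, b columns NULL.
- a row (agent_id=6): no match → kept, b columns NULL.
- a row (agent_id=8): no match → kept, b columns NULL.
- 6 row(s) from b found no a partner → padded with NULL.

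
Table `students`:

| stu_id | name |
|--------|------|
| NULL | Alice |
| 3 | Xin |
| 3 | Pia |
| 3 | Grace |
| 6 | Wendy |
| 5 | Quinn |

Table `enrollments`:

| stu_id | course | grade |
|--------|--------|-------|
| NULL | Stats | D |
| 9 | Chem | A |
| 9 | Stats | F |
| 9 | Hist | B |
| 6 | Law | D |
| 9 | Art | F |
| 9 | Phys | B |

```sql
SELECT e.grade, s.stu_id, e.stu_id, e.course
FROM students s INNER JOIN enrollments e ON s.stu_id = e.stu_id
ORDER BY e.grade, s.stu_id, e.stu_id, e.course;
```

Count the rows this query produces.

1

INNER JOIN keeps only pairs where the ON condition holds.
Matching on s.stu_id = e.stu_id. A NULL in a compared column never satisfies the condition.
Matched pairs: 1.
Total: 1 rows.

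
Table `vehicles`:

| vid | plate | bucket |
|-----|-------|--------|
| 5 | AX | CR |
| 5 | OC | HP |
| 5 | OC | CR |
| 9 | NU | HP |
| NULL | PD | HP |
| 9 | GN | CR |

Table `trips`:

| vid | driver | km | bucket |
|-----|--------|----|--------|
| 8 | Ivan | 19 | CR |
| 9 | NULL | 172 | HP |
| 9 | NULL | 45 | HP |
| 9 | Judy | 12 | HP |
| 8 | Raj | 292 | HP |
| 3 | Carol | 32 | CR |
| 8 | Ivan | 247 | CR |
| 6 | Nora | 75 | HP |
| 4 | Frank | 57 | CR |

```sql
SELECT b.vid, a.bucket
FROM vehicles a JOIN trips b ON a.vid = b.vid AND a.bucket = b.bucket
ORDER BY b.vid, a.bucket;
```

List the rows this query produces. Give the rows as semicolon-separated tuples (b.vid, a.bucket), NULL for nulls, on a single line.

(9, HP); (9, HP); (9, HP)

INNER JOIN keeps only pairs where the ON condition holds.
Matching on a.vid = b.vid AND a.bucket = b.bucket. A NULL in a compared column never satisfies the condition.
- a[0] vid=5, bucket=CR → no match; dropped.
- a[1] vid=5, bucket=HP → no match; dropped.
- a[2] vid=5, bucket=CR → no match; dropped.
- a[3] vid=9, bucket=HP → 3 match(es) in b → 3 row(s).
- a[4] vid=NULL, bucket=HP → no match; dropped.
- a[5] vid=9, bucket=CR → no match; dropped.
After projecting and ordering:
b.vid | a.bucket
9 | HP
9 | HP
9 | HP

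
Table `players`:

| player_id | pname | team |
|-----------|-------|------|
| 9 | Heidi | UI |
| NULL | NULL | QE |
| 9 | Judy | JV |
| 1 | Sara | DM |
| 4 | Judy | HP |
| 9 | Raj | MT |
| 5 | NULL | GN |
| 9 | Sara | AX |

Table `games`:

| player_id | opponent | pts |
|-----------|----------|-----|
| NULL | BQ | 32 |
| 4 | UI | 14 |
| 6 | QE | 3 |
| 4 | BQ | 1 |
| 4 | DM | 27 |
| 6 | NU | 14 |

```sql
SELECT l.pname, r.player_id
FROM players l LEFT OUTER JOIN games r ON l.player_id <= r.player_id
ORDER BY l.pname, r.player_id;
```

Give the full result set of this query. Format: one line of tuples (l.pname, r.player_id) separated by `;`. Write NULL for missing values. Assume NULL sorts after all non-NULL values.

LEFT JOIN keeps every row from `players`; unmatched rows get NULL for `games`'s columns.
Matching on l.player_id <= r.player_id. A NULL in a compared column never satisfies the condition.
- l (player_id=9) has no partner → padded with NULL.
- l (player_id=NULL) has no partner → padded with NULL.
- l (player_id=9) has no partner → padded with NULL.
- l (player_id=1) pairs with 5 row(s) of r.
- l (player_id=4) pairs with 5 row(s) of r.
- l (player_id=9) has no partner → padded with NULL.
- l (player_id=5) pairs with 2 row(s) of r.
- l (player_id=9) has no partner → padded with NULL.

(Heidi, NULL); (Judy, 4); (Judy, 4); (Judy, 4); (Judy, 6); (Judy, 6); (Judy, NULL); (Raj, NULL); (Sara, 4); (Sara, 4); (Sara, 4); (Sara, 6); (Sara, 6); (Sara, NULL); (NULL, 6); (NULL, 6); (NULL, NULL)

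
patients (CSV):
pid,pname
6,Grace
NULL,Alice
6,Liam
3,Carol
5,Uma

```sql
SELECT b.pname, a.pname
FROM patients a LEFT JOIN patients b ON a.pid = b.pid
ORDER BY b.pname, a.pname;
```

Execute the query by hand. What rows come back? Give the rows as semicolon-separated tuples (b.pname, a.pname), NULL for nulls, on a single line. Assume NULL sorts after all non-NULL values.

(Carol, Carol); (Grace, Grace); (Grace, Liam); (Liam, Grace); (Liam, Liam); (Uma, Uma); (NULL, Alice)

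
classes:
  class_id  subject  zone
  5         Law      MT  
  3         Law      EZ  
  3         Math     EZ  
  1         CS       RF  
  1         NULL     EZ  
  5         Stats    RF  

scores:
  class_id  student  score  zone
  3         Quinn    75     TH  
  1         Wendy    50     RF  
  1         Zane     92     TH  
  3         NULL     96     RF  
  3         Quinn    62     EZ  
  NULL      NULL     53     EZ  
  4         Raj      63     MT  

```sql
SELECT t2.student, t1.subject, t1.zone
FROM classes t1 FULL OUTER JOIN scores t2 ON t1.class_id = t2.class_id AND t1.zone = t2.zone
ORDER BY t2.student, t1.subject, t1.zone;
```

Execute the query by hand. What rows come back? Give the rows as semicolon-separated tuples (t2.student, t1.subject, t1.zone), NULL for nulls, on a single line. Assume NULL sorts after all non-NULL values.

(Quinn, Law, EZ); (Quinn, Math, EZ); (Quinn, NULL, NULL); (Raj, NULL, NULL); (Wendy, CS, RF); (Zane, NULL, NULL); (NULL, Law, MT); (NULL, Stats, RF); (NULL, NULL, EZ); (NULL, NULL, NULL); (NULL, NULL, NULL)

FULL OUTER JOIN keeps every row from both sides; unmatched rows get NULL for the other side's columns.
Matching on t1.class_id = t2.class_id AND t1.zone = t2.zone. A NULL in a compared column never satisfies the condition.
Matched pairs: 3; unmatched t1 rows kept: 3; unmatched t2 rows kept: 5.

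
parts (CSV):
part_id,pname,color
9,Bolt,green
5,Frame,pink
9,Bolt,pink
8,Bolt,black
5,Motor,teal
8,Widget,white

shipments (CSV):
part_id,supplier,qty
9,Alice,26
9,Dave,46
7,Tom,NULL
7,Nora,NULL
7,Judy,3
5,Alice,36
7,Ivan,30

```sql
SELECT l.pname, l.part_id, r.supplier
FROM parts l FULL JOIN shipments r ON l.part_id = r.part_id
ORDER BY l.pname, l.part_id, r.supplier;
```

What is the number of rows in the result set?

12

FULL OUTER JOIN keeps every row from both sides; unmatched rows get NULL for the other side's columns.
Matching on l.part_id = r.part_id.
- l[0] part_id=9 → 2 match(es) in r → 2 row(s).
- l[1] part_id=5 → 1 match(es) in r → 1 row(s).
- l[2] part_id=9 → 2 match(es) in r → 2 row(s).
- l[3] part_id=8 → no match; kept with NULLs on the r side.
- l[4] part_id=5 → 1 match(es) in r → 1 row(s).
- l[5] part_id=8 → no match; kept with NULLs on the r side.
- 4 row(s) from r found no l partner → padded with NULL.
Total: 6 matched + 6 padded = 12 rows.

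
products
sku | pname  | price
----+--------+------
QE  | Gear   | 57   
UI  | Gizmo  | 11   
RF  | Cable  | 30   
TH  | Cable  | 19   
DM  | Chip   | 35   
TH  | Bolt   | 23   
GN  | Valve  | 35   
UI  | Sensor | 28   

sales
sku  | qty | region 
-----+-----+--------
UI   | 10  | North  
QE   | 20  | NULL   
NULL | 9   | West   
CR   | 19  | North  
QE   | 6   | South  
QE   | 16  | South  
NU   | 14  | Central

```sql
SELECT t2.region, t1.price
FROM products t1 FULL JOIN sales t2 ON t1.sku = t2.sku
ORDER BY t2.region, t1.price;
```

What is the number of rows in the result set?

13

FULL OUTER JOIN keeps every row from both sides; unmatched rows get NULL for the other side's columns.
Matching on t1.sku = t2.sku. A NULL in a compared column never satisfies the condition.
Matched pairs: 5; unmatched t1 rows kept: 5; unmatched t2 rows kept: 3.
Total: 5 matched + 8 padded = 13 rows.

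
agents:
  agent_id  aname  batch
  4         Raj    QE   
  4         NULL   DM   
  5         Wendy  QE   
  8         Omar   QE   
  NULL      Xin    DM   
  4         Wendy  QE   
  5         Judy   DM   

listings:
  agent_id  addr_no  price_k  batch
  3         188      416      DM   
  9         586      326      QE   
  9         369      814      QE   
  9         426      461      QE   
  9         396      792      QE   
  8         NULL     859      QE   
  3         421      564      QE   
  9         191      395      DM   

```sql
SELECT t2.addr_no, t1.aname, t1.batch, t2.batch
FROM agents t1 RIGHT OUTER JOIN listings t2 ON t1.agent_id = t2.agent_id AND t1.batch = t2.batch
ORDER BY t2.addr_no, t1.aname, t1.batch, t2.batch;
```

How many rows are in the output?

RIGHT JOIN keeps every row from `listings`; unmatched rows get NULL for `agents`'s columns.
Matching on t1.agent_id = t2.agent_id AND t1.batch = t2.batch. A NULL in a compared column never satisfies the condition.
Matched pairs: 1; unmatched t2 rows kept: 7.
Total: 1 matched + 7 padded = 8 rows.

8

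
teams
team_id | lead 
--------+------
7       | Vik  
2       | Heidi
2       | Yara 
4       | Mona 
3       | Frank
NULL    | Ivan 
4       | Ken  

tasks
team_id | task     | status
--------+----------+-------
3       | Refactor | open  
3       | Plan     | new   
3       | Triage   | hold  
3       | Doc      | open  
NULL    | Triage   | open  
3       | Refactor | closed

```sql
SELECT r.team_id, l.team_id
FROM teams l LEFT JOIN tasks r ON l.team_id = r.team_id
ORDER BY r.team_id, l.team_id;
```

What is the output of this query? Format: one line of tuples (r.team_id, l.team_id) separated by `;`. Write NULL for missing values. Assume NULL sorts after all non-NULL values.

(3, 3); (3, 3); (3, 3); (3, 3); (3, 3); (NULL, 2); (NULL, 2); (NULL, 4); (NULL, 4); (NULL, 7); (NULL, NULL)

LEFT JOIN keeps every row from `teams`; unmatched rows get NULL for `tasks`'s columns.
Matching on l.team_id = r.team_id. A NULL in a compared column never satisfies the condition.
- l[0] team_id=7 → no match; kept with NULLs on the r side.
- l[1] team_id=2 → no match; kept with NULLs on the r side.
- l[2] team_id=2 → no match; kept with NULLs on the r side.
- l[3] team_id=4 → no match; kept with NULLs on the r side.
- l[4] team_id=3 → 5 match(es) in r → 5 row(s).
- l[5] team_id=NULL → no match; kept with NULLs on the r side.
- l[6] team_id=4 → no match; kept with NULLs on the r side.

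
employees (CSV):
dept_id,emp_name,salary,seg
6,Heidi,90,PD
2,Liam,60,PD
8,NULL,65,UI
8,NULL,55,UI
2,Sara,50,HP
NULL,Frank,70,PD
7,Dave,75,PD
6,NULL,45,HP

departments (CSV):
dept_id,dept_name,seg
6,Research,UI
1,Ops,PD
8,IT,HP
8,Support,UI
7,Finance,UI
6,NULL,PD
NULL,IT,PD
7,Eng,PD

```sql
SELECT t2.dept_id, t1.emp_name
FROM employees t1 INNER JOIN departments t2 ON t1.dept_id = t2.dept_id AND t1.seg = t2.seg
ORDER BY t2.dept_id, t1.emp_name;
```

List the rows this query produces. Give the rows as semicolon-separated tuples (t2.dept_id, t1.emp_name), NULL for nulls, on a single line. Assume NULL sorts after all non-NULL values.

(6, Heidi); (7, Dave); (8, NULL); (8, NULL)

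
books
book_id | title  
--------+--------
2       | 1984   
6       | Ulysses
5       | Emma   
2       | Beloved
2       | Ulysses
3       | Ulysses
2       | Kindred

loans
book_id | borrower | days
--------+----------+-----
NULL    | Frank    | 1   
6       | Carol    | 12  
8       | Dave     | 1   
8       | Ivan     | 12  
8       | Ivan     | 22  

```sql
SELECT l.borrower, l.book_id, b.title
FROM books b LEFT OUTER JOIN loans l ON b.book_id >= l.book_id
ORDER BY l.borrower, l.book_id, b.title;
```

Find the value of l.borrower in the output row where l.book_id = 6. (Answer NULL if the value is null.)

Carol

LEFT JOIN keeps every row from `books`; unmatched rows get NULL for `loans`'s columns.
Matching on b.book_id >= l.book_id. A NULL in a compared column never satisfies the condition.
- b row (book_id=2): no match → kept, l columns NULL.
- b row (book_id=6): matches 1 l row(s) → 1 output row(s).
- b row (book_id=5): no match → kept, l columns NULL.
- b row (book_id=2): no match → kept, l columns NULL.
- b row (book_id=2): no match → kept, l columns NULL.
- b row (book_id=3): no match → kept, l columns NULL.
- b row (book_id=2): no match → kept, l columns NULL.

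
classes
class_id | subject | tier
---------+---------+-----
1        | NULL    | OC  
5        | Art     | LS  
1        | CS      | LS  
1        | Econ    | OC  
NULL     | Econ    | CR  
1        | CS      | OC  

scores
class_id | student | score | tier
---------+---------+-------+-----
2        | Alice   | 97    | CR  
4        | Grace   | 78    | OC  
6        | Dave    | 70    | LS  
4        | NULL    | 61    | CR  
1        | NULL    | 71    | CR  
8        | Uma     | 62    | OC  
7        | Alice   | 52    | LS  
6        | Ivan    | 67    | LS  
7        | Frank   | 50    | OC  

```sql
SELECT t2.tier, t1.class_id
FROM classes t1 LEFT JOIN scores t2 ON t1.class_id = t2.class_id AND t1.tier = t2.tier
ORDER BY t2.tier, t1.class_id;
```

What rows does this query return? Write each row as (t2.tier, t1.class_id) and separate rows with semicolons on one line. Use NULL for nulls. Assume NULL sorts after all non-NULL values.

LEFT JOIN keeps every row from `classes`; unmatched rows get NULL for `scores`'s columns.
Matching on t1.class_id = t2.class_id AND t1.tier = t2.tier. A NULL in a compared column never satisfies the condition.
- t1 (class_id=1, tier=OC) has no partner → padded with NULL.
- t1 (class_id=5, tier=LS) has no partner → padded with NULL.
- t1 (class_id=1, tier=LS) has no partner → padded with NULL.
- t1 (class_id=1, tier=OC) has no partner → padded with NULL.
- t1 (class_id=NULL, tier=CR) has no partner → padded with NULL.
- t1 (class_id=1, tier=OC) has no partner → padded with NULL.
After projecting and ordering:
t2.tier | t1.class_id
NULL | 1
NULL | 1
NULL | 1
NULL | 1
NULL | 5
NULL | NULL

(NULL, 1); (NULL, 1); (NULL, 1); (NULL, 1); (NULL, 5); (NULL, NULL)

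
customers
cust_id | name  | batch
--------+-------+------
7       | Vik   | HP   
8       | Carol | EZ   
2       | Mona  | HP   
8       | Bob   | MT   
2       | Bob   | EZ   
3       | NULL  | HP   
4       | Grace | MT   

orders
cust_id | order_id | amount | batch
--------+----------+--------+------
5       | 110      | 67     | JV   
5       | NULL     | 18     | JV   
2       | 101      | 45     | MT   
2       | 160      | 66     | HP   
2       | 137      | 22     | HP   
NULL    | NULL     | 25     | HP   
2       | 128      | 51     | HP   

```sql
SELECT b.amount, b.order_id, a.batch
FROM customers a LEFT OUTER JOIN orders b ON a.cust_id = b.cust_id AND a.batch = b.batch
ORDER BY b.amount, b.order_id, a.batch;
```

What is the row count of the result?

LEFT JOIN keeps every row from `customers`; unmatched rows get NULL for `orders`'s columns.
Matching on a.cust_id = b.cust_id AND a.batch = b.batch. A NULL in a compared column never satisfies the condition.
- a row (cust_id=7, batch=HP): no match → kept, b columns NULL.
- a row (cust_id=8, batch=EZ): no match → kept, b columns NULL.
- a row (cust_id=2, batch=HP): matches 3 b row(s) → 3 output row(s).
- a row (cust_id=8, batch=MT): no match → kept, b columns NULL.
- a row (cust_id=2, batch=EZ): no match → kept, b columns NULL.
- a row (cust_id=3, batch=HP): no match → kept, b columns NULL.
- a row (cust_id=4, batch=MT): no match → kept, b columns NULL.
Total: 3 matched + 6 padded = 9 rows.

9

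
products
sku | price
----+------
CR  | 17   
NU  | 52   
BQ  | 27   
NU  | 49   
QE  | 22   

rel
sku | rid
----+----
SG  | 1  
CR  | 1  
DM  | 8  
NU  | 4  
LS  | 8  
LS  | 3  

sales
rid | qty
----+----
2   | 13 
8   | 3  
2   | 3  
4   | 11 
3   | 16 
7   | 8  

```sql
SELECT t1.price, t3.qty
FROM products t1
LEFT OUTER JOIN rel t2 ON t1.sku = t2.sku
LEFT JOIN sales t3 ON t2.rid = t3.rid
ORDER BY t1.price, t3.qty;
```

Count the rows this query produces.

Joins associate left-to-right: products LEFT JOIN rel on sku gives 5 intermediate row(s).
Then LEFT JOIN `sales t3` on rid: each of those 5 rows is kept; rows whose t2.rid has no match in t3 get NULL for t3's columns.
Result: 5 row(s).

5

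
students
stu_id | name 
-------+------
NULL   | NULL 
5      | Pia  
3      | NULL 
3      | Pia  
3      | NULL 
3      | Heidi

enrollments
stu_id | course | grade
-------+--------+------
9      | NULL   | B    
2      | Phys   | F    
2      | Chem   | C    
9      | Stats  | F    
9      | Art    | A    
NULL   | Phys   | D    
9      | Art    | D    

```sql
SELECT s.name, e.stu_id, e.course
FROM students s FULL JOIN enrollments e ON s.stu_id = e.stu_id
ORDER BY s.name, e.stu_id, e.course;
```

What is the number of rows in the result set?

FULL OUTER JOIN keeps every row from both sides; unmatched rows get NULL for the other side's columns.
Matching on s.stu_id = e.stu_id. A NULL in a compared column never satisfies the condition.
- s row (stu_id=NULL): no match → kept, e columns NULL.
- s row (stu_id=5): no match → kept, e columns NULL.
- s row (stu_id=3): no match → kept, e columns NULL.
- s row (stu_id=3): no match → kept, e columns NULL.
- s row (stu_id=3): no match → kept, e columns NULL.
- s row (stu_id=3): no match → kept, e columns NULL.
- 7 e row(s) had no s match → kept, s columns NULL.
Total: 0 matched + 13 padded = 13 rows.

13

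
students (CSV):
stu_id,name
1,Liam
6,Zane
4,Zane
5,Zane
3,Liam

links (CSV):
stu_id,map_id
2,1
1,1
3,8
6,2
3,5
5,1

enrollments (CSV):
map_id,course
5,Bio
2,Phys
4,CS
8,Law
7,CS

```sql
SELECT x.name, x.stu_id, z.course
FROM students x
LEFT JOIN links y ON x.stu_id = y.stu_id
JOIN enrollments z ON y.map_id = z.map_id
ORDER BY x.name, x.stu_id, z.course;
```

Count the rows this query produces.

3

Step 1 — x LEFT JOIN y on stu_id → 6 row(s).
Then INNER JOIN `enrollments z` on map_id: keep only rows whose y.map_id appears in z.
Result: 3 row(s).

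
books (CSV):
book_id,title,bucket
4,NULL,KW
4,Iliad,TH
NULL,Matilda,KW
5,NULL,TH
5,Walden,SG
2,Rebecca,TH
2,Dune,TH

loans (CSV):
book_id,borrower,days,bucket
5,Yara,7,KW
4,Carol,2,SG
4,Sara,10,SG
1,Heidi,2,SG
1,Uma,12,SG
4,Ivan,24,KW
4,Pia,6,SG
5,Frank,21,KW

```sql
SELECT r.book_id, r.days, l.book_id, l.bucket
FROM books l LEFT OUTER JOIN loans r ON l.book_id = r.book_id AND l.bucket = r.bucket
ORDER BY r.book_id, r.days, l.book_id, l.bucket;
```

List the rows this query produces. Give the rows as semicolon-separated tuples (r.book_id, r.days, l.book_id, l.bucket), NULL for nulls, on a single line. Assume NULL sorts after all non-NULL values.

LEFT JOIN keeps every row from `books`; unmatched rows get NULL for `loans`'s columns.
Matching on l.book_id = r.book_id AND l.bucket = r.bucket. A NULL in a compared column never satisfies the condition.
Matched pairs: 1; unmatched l rows kept: 6.

(4, 24, 4, KW); (NULL, NULL, 2, TH); (NULL, NULL, 2, TH); (NULL, NULL, 4, TH); (NULL, NULL, 5, SG); (NULL, NULL, 5, TH); (NULL, NULL, NULL, KW)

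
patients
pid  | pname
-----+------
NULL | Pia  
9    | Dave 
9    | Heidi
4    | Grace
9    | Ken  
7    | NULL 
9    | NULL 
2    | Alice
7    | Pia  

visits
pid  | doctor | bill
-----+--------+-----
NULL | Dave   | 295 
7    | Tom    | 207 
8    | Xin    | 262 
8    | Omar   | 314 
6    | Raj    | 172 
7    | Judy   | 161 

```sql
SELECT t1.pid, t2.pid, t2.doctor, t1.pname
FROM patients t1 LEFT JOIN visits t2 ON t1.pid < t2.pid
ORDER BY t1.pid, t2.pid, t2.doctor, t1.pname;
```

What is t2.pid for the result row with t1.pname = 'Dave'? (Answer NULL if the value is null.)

NULL

LEFT JOIN keeps every row from `patients`; unmatched rows get NULL for `visits`'s columns.
Matching on t1.pid < t2.pid. A NULL in a compared column never satisfies the condition.
- t1 row (pid=NULL): no match → kept, t2 columns NULL.
- t1 row (pid=9): no match → kept, t2 columns NULL.
- t1 row (pid=9): no match → kept, t2 columns NULL.
- t1 row (pid=4): matches 5 t2 row(s) → 5 output row(s).
- t1 row (pid=9): no match → kept, t2 columns NULL.
- t1 row (pid=7): matches 2 t2 row(s) → 2 output row(s).
- t1 row (pid=9): no match → kept, t2 columns NULL.
- t1 row (pid=2): matches 5 t2 row(s) → 5 output row(s).
- t1 row (pid=7): matches 2 t2 row(s) → 2 output row(s).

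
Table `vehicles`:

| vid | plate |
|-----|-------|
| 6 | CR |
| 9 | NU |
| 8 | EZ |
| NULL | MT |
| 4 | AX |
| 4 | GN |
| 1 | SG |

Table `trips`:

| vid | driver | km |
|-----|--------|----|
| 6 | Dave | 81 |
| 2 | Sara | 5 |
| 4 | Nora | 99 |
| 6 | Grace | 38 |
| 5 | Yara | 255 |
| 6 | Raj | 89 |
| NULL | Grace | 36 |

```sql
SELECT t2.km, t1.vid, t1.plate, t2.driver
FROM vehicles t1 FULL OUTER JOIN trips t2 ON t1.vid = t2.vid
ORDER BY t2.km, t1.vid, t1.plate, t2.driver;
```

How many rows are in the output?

FULL OUTER JOIN keeps every row from both sides; unmatched rows get NULL for the other side's columns.
Matching on t1.vid = t2.vid. A NULL in a compared column never satisfies the condition.
Matched pairs: 5; unmatched t1 rows kept: 4; unmatched t2 rows kept: 3.
Total: 5 matched + 7 padded = 12 rows.

12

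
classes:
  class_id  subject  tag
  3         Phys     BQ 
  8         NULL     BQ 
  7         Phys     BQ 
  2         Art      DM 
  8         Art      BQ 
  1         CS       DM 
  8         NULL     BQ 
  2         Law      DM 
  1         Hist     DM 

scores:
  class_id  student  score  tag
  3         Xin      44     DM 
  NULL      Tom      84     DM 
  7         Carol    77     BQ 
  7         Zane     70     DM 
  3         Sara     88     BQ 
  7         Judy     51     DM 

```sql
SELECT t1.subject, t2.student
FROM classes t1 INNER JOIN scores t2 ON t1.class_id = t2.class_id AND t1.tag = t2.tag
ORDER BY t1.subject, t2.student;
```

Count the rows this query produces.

INNER JOIN keeps only pairs where the ON condition holds.
Matching on t1.class_id = t2.class_id AND t1.tag = t2.tag. A NULL in a compared column never satisfies the condition.
- t1 (class_id=3, tag=BQ) pairs with 1 row(s) of t2.
- t1 (class_id=8, tag=BQ) has no partner → excluded.
- t1 (class_id=7, tag=BQ) pairs with 1 row(s) of t2.
- t1 (class_id=2, tag=DM) has no partner → excluded.
- t1 (class_id=8, tag=BQ) has no partner → excluded.
- t1 (class_id=1, tag=DM) has no partner → excluded.
- t1 (class_id=8, tag=BQ) has no partner → excluded.
- t1 (class_id=2, tag=DM) has no partner → excluded.
- t1 (class_id=1, tag=DM) has no partner → excluded.
Total: 2 rows.

2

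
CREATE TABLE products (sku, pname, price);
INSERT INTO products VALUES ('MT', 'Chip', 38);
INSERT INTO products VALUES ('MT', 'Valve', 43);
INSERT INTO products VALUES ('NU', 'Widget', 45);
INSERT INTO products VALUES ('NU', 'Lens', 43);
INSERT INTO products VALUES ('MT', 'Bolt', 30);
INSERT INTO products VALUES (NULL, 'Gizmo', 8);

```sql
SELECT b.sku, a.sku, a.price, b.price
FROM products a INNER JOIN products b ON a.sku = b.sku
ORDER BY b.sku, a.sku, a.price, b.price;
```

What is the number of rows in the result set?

INNER JOIN keeps only pairs where the ON condition holds.
Matching on a.sku = b.sku. A NULL in a compared column never satisfies the condition.
Matched pairs: 13.
Total: 13 rows.

13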